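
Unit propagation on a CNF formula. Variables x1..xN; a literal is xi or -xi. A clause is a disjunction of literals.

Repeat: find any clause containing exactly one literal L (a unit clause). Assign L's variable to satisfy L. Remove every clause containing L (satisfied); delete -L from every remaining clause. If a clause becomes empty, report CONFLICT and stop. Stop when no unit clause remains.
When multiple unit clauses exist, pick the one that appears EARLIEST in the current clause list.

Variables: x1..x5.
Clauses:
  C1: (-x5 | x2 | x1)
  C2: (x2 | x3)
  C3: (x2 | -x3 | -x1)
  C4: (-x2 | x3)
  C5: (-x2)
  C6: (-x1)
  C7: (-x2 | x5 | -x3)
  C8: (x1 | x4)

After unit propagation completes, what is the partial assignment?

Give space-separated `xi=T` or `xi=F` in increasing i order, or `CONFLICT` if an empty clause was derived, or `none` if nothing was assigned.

Answer: x1=F x2=F x3=T x4=T x5=F

Derivation:
unit clause [-2] forces x2=F; simplify:
  drop 2 from [-5, 2, 1] -> [-5, 1]
  drop 2 from [2, 3] -> [3]
  drop 2 from [2, -3, -1] -> [-3, -1]
  satisfied 3 clause(s); 5 remain; assigned so far: [2]
unit clause [3] forces x3=T; simplify:
  drop -3 from [-3, -1] -> [-1]
  satisfied 1 clause(s); 4 remain; assigned so far: [2, 3]
unit clause [-1] forces x1=F; simplify:
  drop 1 from [-5, 1] -> [-5]
  drop 1 from [1, 4] -> [4]
  satisfied 2 clause(s); 2 remain; assigned so far: [1, 2, 3]
unit clause [-5] forces x5=F; simplify:
  satisfied 1 clause(s); 1 remain; assigned so far: [1, 2, 3, 5]
unit clause [4] forces x4=T; simplify:
  satisfied 1 clause(s); 0 remain; assigned so far: [1, 2, 3, 4, 5]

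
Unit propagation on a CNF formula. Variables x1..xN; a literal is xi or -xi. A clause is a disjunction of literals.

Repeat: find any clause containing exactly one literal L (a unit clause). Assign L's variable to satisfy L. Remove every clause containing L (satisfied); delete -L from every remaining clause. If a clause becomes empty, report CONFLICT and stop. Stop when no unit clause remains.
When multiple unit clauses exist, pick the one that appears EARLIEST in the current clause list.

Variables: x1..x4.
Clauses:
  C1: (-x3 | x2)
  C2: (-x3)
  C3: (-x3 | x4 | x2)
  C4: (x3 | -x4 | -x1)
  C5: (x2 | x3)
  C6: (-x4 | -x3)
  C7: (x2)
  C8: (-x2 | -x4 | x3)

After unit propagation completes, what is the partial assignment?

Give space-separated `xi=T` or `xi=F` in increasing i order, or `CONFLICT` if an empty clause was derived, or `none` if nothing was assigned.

Answer: x2=T x3=F x4=F

Derivation:
unit clause [-3] forces x3=F; simplify:
  drop 3 from [3, -4, -1] -> [-4, -1]
  drop 3 from [2, 3] -> [2]
  drop 3 from [-2, -4, 3] -> [-2, -4]
  satisfied 4 clause(s); 4 remain; assigned so far: [3]
unit clause [2] forces x2=T; simplify:
  drop -2 from [-2, -4] -> [-4]
  satisfied 2 clause(s); 2 remain; assigned so far: [2, 3]
unit clause [-4] forces x4=F; simplify:
  satisfied 2 clause(s); 0 remain; assigned so far: [2, 3, 4]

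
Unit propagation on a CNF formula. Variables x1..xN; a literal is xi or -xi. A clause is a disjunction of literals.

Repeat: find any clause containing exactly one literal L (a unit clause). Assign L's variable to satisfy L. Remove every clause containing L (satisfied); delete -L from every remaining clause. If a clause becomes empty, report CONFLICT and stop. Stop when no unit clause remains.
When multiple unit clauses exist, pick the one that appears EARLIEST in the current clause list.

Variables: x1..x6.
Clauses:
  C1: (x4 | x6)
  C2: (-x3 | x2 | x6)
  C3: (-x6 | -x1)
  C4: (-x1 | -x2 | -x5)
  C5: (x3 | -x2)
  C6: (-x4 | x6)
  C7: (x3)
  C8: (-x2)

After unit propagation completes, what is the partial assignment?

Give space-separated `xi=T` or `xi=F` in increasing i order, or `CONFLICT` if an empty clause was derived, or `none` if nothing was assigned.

unit clause [3] forces x3=T; simplify:
  drop -3 from [-3, 2, 6] -> [2, 6]
  satisfied 2 clause(s); 6 remain; assigned so far: [3]
unit clause [-2] forces x2=F; simplify:
  drop 2 from [2, 6] -> [6]
  satisfied 2 clause(s); 4 remain; assigned so far: [2, 3]
unit clause [6] forces x6=T; simplify:
  drop -6 from [-6, -1] -> [-1]
  satisfied 3 clause(s); 1 remain; assigned so far: [2, 3, 6]
unit clause [-1] forces x1=F; simplify:
  satisfied 1 clause(s); 0 remain; assigned so far: [1, 2, 3, 6]

Answer: x1=F x2=F x3=T x6=T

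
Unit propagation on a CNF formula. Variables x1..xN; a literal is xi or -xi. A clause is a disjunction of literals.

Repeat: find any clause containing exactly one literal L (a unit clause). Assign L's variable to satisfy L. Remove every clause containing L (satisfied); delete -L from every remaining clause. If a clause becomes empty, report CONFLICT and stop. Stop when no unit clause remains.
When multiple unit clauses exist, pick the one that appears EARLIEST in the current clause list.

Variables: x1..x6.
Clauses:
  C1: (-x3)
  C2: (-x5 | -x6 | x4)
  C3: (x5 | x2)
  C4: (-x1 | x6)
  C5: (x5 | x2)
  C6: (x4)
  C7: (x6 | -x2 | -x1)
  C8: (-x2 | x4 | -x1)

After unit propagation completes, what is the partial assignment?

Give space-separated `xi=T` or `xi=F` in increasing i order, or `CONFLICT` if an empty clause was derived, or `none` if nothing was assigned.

Answer: x3=F x4=T

Derivation:
unit clause [-3] forces x3=F; simplify:
  satisfied 1 clause(s); 7 remain; assigned so far: [3]
unit clause [4] forces x4=T; simplify:
  satisfied 3 clause(s); 4 remain; assigned so far: [3, 4]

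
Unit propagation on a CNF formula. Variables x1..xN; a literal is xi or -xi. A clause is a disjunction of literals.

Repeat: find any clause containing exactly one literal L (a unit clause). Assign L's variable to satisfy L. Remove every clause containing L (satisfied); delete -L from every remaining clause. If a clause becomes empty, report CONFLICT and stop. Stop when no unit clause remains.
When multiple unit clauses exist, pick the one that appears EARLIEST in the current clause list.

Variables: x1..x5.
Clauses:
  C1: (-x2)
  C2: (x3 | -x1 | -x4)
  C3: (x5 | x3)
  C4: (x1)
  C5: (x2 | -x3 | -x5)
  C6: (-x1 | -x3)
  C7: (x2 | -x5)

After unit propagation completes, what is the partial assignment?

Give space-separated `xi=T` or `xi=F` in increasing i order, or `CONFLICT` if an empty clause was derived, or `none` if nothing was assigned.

unit clause [-2] forces x2=F; simplify:
  drop 2 from [2, -3, -5] -> [-3, -5]
  drop 2 from [2, -5] -> [-5]
  satisfied 1 clause(s); 6 remain; assigned so far: [2]
unit clause [1] forces x1=T; simplify:
  drop -1 from [3, -1, -4] -> [3, -4]
  drop -1 from [-1, -3] -> [-3]
  satisfied 1 clause(s); 5 remain; assigned so far: [1, 2]
unit clause [-3] forces x3=F; simplify:
  drop 3 from [3, -4] -> [-4]
  drop 3 from [5, 3] -> [5]
  satisfied 2 clause(s); 3 remain; assigned so far: [1, 2, 3]
unit clause [-4] forces x4=F; simplify:
  satisfied 1 clause(s); 2 remain; assigned so far: [1, 2, 3, 4]
unit clause [5] forces x5=T; simplify:
  drop -5 from [-5] -> [] (empty!)
  satisfied 1 clause(s); 1 remain; assigned so far: [1, 2, 3, 4, 5]
CONFLICT (empty clause)

Answer: CONFLICT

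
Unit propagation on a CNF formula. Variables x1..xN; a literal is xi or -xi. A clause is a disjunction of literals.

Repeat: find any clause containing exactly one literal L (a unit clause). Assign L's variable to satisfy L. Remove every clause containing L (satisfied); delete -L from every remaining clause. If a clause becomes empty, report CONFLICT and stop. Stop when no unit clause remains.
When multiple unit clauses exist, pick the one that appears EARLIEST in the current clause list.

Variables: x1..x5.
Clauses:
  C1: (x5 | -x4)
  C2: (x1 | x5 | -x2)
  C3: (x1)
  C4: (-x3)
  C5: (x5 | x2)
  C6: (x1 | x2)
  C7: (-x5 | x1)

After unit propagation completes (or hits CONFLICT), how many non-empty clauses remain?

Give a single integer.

unit clause [1] forces x1=T; simplify:
  satisfied 4 clause(s); 3 remain; assigned so far: [1]
unit clause [-3] forces x3=F; simplify:
  satisfied 1 clause(s); 2 remain; assigned so far: [1, 3]

Answer: 2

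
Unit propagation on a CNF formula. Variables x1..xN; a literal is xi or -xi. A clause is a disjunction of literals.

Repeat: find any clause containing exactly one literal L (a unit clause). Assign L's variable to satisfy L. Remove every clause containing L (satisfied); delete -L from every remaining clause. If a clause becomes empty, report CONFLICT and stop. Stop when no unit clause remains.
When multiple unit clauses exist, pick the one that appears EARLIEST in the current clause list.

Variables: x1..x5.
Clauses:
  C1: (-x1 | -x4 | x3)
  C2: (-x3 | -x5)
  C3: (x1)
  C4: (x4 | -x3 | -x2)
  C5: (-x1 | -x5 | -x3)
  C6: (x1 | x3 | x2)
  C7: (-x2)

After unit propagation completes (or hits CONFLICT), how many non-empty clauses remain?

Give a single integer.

unit clause [1] forces x1=T; simplify:
  drop -1 from [-1, -4, 3] -> [-4, 3]
  drop -1 from [-1, -5, -3] -> [-5, -3]
  satisfied 2 clause(s); 5 remain; assigned so far: [1]
unit clause [-2] forces x2=F; simplify:
  satisfied 2 clause(s); 3 remain; assigned so far: [1, 2]

Answer: 3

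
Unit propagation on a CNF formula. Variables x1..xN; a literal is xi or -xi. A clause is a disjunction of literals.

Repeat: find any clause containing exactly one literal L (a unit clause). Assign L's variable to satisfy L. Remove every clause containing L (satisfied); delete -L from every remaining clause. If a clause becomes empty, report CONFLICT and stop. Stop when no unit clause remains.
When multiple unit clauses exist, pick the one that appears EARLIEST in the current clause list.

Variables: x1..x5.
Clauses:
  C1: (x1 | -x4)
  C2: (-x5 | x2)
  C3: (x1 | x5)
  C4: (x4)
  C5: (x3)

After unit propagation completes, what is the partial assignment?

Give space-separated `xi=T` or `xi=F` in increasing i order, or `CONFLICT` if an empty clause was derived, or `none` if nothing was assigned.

Answer: x1=T x3=T x4=T

Derivation:
unit clause [4] forces x4=T; simplify:
  drop -4 from [1, -4] -> [1]
  satisfied 1 clause(s); 4 remain; assigned so far: [4]
unit clause [1] forces x1=T; simplify:
  satisfied 2 clause(s); 2 remain; assigned so far: [1, 4]
unit clause [3] forces x3=T; simplify:
  satisfied 1 clause(s); 1 remain; assigned so far: [1, 3, 4]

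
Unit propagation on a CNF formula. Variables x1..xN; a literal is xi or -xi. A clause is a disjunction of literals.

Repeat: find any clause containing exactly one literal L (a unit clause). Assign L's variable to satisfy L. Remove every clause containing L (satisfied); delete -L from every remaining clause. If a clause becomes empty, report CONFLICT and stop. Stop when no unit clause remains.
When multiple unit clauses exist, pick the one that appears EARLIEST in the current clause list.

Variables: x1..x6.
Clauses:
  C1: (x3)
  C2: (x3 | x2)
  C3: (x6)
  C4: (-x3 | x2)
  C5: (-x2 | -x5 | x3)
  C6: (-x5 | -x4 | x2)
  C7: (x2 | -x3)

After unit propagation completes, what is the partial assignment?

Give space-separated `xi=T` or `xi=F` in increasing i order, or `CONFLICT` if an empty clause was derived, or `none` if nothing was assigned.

Answer: x2=T x3=T x6=T

Derivation:
unit clause [3] forces x3=T; simplify:
  drop -3 from [-3, 2] -> [2]
  drop -3 from [2, -3] -> [2]
  satisfied 3 clause(s); 4 remain; assigned so far: [3]
unit clause [6] forces x6=T; simplify:
  satisfied 1 clause(s); 3 remain; assigned so far: [3, 6]
unit clause [2] forces x2=T; simplify:
  satisfied 3 clause(s); 0 remain; assigned so far: [2, 3, 6]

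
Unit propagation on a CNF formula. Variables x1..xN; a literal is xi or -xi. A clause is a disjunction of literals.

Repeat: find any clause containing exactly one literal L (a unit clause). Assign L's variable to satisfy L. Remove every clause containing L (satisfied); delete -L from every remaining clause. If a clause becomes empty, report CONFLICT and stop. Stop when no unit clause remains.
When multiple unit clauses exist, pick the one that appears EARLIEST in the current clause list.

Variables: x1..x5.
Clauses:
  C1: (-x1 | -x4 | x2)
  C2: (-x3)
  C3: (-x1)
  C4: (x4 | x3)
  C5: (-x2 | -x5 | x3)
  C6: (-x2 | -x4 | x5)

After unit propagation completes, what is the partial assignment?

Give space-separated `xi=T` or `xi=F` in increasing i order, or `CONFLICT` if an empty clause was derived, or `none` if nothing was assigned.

unit clause [-3] forces x3=F; simplify:
  drop 3 from [4, 3] -> [4]
  drop 3 from [-2, -5, 3] -> [-2, -5]
  satisfied 1 clause(s); 5 remain; assigned so far: [3]
unit clause [-1] forces x1=F; simplify:
  satisfied 2 clause(s); 3 remain; assigned so far: [1, 3]
unit clause [4] forces x4=T; simplify:
  drop -4 from [-2, -4, 5] -> [-2, 5]
  satisfied 1 clause(s); 2 remain; assigned so far: [1, 3, 4]

Answer: x1=F x3=F x4=T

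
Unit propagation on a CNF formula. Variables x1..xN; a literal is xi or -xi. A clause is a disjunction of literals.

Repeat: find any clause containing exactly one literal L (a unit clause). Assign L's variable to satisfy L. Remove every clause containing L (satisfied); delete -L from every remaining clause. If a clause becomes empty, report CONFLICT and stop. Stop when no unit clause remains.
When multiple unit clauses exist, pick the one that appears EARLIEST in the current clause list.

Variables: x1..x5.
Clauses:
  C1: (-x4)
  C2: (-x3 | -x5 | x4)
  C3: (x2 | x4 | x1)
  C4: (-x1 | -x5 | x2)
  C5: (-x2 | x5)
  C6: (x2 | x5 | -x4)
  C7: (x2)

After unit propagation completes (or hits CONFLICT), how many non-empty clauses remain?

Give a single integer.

unit clause [-4] forces x4=F; simplify:
  drop 4 from [-3, -5, 4] -> [-3, -5]
  drop 4 from [2, 4, 1] -> [2, 1]
  satisfied 2 clause(s); 5 remain; assigned so far: [4]
unit clause [2] forces x2=T; simplify:
  drop -2 from [-2, 5] -> [5]
  satisfied 3 clause(s); 2 remain; assigned so far: [2, 4]
unit clause [5] forces x5=T; simplify:
  drop -5 from [-3, -5] -> [-3]
  satisfied 1 clause(s); 1 remain; assigned so far: [2, 4, 5]
unit clause [-3] forces x3=F; simplify:
  satisfied 1 clause(s); 0 remain; assigned so far: [2, 3, 4, 5]

Answer: 0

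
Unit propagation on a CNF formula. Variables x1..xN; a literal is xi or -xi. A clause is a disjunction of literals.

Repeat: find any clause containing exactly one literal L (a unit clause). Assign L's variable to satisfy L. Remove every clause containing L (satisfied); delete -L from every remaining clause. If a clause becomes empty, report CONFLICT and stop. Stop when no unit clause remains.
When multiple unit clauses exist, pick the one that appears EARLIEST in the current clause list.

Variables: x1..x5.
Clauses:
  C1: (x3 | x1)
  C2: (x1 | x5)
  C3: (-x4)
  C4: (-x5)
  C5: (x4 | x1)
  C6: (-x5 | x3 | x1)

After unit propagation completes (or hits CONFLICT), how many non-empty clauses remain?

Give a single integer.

unit clause [-4] forces x4=F; simplify:
  drop 4 from [4, 1] -> [1]
  satisfied 1 clause(s); 5 remain; assigned so far: [4]
unit clause [-5] forces x5=F; simplify:
  drop 5 from [1, 5] -> [1]
  satisfied 2 clause(s); 3 remain; assigned so far: [4, 5]
unit clause [1] forces x1=T; simplify:
  satisfied 3 clause(s); 0 remain; assigned so far: [1, 4, 5]

Answer: 0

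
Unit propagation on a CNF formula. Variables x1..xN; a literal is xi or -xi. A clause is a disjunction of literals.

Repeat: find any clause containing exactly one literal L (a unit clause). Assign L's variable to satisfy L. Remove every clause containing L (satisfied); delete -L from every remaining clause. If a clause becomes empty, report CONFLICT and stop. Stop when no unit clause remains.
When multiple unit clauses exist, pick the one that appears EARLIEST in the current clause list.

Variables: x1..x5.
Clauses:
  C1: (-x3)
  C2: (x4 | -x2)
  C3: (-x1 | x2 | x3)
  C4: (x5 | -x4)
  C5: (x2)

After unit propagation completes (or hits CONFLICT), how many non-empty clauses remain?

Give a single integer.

Answer: 0

Derivation:
unit clause [-3] forces x3=F; simplify:
  drop 3 from [-1, 2, 3] -> [-1, 2]
  satisfied 1 clause(s); 4 remain; assigned so far: [3]
unit clause [2] forces x2=T; simplify:
  drop -2 from [4, -2] -> [4]
  satisfied 2 clause(s); 2 remain; assigned so far: [2, 3]
unit clause [4] forces x4=T; simplify:
  drop -4 from [5, -4] -> [5]
  satisfied 1 clause(s); 1 remain; assigned so far: [2, 3, 4]
unit clause [5] forces x5=T; simplify:
  satisfied 1 clause(s); 0 remain; assigned so far: [2, 3, 4, 5]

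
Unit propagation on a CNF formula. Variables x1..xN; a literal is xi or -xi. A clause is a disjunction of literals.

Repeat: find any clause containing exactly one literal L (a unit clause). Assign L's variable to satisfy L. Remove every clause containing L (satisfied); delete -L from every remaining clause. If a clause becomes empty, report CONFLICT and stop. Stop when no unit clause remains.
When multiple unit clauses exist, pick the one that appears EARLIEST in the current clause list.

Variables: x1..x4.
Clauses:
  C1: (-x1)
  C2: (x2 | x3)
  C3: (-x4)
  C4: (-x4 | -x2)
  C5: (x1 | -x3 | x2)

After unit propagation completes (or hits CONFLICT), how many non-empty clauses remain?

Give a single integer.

unit clause [-1] forces x1=F; simplify:
  drop 1 from [1, -3, 2] -> [-3, 2]
  satisfied 1 clause(s); 4 remain; assigned so far: [1]
unit clause [-4] forces x4=F; simplify:
  satisfied 2 clause(s); 2 remain; assigned so far: [1, 4]

Answer: 2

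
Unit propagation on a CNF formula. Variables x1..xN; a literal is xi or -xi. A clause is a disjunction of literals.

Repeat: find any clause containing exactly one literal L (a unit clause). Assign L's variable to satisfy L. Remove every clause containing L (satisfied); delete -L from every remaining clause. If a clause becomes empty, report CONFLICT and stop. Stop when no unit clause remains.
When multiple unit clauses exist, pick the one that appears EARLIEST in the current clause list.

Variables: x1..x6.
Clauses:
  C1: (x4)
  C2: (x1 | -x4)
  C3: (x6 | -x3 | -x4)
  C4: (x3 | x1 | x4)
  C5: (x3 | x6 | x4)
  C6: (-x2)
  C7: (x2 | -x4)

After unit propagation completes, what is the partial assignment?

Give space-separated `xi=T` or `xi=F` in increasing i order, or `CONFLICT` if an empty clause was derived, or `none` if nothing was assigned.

Answer: CONFLICT

Derivation:
unit clause [4] forces x4=T; simplify:
  drop -4 from [1, -4] -> [1]
  drop -4 from [6, -3, -4] -> [6, -3]
  drop -4 from [2, -4] -> [2]
  satisfied 3 clause(s); 4 remain; assigned so far: [4]
unit clause [1] forces x1=T; simplify:
  satisfied 1 clause(s); 3 remain; assigned so far: [1, 4]
unit clause [-2] forces x2=F; simplify:
  drop 2 from [2] -> [] (empty!)
  satisfied 1 clause(s); 2 remain; assigned so far: [1, 2, 4]
CONFLICT (empty clause)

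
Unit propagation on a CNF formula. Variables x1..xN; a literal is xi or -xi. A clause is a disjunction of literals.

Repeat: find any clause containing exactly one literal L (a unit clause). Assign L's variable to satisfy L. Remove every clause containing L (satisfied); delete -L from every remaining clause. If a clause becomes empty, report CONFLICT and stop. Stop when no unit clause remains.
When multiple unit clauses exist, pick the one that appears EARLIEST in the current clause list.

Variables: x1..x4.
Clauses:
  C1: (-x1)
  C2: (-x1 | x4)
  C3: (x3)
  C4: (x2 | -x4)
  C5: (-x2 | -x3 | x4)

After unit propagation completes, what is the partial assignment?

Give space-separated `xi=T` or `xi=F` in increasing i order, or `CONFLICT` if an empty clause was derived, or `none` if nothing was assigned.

unit clause [-1] forces x1=F; simplify:
  satisfied 2 clause(s); 3 remain; assigned so far: [1]
unit clause [3] forces x3=T; simplify:
  drop -3 from [-2, -3, 4] -> [-2, 4]
  satisfied 1 clause(s); 2 remain; assigned so far: [1, 3]

Answer: x1=F x3=T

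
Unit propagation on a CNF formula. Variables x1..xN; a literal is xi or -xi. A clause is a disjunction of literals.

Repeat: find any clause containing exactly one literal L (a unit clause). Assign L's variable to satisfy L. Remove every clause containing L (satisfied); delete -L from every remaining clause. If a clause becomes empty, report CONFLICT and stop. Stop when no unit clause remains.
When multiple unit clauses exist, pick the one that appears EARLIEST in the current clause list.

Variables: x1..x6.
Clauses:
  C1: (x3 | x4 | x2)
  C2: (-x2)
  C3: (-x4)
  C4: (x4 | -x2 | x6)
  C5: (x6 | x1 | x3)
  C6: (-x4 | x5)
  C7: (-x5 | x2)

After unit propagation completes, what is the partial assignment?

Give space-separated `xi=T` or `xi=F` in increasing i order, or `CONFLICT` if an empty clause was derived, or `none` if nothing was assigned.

unit clause [-2] forces x2=F; simplify:
  drop 2 from [3, 4, 2] -> [3, 4]
  drop 2 from [-5, 2] -> [-5]
  satisfied 2 clause(s); 5 remain; assigned so far: [2]
unit clause [-4] forces x4=F; simplify:
  drop 4 from [3, 4] -> [3]
  satisfied 2 clause(s); 3 remain; assigned so far: [2, 4]
unit clause [3] forces x3=T; simplify:
  satisfied 2 clause(s); 1 remain; assigned so far: [2, 3, 4]
unit clause [-5] forces x5=F; simplify:
  satisfied 1 clause(s); 0 remain; assigned so far: [2, 3, 4, 5]

Answer: x2=F x3=T x4=F x5=F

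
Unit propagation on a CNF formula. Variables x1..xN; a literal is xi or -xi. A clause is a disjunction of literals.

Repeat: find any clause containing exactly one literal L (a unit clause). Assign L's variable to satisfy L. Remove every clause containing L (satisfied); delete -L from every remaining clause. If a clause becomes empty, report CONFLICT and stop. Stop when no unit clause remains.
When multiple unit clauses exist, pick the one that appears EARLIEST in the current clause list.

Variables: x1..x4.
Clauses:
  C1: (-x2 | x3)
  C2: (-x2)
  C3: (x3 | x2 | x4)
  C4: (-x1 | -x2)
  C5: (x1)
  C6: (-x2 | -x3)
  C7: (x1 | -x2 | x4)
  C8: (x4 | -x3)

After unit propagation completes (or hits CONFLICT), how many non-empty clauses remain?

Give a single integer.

Answer: 2

Derivation:
unit clause [-2] forces x2=F; simplify:
  drop 2 from [3, 2, 4] -> [3, 4]
  satisfied 5 clause(s); 3 remain; assigned so far: [2]
unit clause [1] forces x1=T; simplify:
  satisfied 1 clause(s); 2 remain; assigned so far: [1, 2]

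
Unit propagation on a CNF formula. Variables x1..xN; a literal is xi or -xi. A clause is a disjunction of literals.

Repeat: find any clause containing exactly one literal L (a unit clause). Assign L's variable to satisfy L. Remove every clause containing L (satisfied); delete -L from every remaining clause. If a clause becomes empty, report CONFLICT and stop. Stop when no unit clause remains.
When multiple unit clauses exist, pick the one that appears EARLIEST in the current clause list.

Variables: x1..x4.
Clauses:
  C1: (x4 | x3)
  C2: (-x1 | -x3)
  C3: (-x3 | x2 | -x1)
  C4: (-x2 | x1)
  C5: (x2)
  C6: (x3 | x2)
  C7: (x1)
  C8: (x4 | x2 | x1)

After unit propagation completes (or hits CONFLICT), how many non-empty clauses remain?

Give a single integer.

Answer: 0

Derivation:
unit clause [2] forces x2=T; simplify:
  drop -2 from [-2, 1] -> [1]
  satisfied 4 clause(s); 4 remain; assigned so far: [2]
unit clause [1] forces x1=T; simplify:
  drop -1 from [-1, -3] -> [-3]
  satisfied 2 clause(s); 2 remain; assigned so far: [1, 2]
unit clause [-3] forces x3=F; simplify:
  drop 3 from [4, 3] -> [4]
  satisfied 1 clause(s); 1 remain; assigned so far: [1, 2, 3]
unit clause [4] forces x4=T; simplify:
  satisfied 1 clause(s); 0 remain; assigned so far: [1, 2, 3, 4]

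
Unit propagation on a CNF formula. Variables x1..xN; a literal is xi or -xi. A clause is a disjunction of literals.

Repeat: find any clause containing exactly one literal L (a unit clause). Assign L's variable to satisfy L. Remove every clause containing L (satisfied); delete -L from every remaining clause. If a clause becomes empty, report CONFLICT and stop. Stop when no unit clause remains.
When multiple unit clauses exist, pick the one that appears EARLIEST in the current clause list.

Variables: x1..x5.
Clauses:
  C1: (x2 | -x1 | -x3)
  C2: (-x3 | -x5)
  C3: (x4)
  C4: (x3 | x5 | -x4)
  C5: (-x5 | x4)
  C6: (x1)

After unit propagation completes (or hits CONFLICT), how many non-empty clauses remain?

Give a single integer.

Answer: 3

Derivation:
unit clause [4] forces x4=T; simplify:
  drop -4 from [3, 5, -4] -> [3, 5]
  satisfied 2 clause(s); 4 remain; assigned so far: [4]
unit clause [1] forces x1=T; simplify:
  drop -1 from [2, -1, -3] -> [2, -3]
  satisfied 1 clause(s); 3 remain; assigned so far: [1, 4]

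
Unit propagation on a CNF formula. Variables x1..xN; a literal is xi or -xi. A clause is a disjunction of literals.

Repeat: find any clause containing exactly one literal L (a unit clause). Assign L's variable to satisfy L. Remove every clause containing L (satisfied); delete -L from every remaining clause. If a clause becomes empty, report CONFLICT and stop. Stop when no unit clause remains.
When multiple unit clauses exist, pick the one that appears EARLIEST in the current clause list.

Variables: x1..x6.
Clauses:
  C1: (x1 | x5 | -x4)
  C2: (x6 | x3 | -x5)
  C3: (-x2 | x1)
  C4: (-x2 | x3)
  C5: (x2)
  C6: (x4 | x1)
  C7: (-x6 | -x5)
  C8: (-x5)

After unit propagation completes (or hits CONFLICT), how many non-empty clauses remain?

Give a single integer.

unit clause [2] forces x2=T; simplify:
  drop -2 from [-2, 1] -> [1]
  drop -2 from [-2, 3] -> [3]
  satisfied 1 clause(s); 7 remain; assigned so far: [2]
unit clause [1] forces x1=T; simplify:
  satisfied 3 clause(s); 4 remain; assigned so far: [1, 2]
unit clause [3] forces x3=T; simplify:
  satisfied 2 clause(s); 2 remain; assigned so far: [1, 2, 3]
unit clause [-5] forces x5=F; simplify:
  satisfied 2 clause(s); 0 remain; assigned so far: [1, 2, 3, 5]

Answer: 0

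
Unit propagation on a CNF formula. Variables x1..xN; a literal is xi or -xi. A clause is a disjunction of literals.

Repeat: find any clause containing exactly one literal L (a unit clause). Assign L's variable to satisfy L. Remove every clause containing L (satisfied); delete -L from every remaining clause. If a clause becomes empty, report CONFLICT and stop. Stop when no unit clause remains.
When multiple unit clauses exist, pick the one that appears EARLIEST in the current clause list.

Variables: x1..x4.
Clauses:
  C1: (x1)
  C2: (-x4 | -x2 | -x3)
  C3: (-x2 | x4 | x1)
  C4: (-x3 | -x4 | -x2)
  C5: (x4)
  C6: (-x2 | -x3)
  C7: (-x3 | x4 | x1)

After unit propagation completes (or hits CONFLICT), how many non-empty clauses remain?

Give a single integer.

unit clause [1] forces x1=T; simplify:
  satisfied 3 clause(s); 4 remain; assigned so far: [1]
unit clause [4] forces x4=T; simplify:
  drop -4 from [-4, -2, -3] -> [-2, -3]
  drop -4 from [-3, -4, -2] -> [-3, -2]
  satisfied 1 clause(s); 3 remain; assigned so far: [1, 4]

Answer: 3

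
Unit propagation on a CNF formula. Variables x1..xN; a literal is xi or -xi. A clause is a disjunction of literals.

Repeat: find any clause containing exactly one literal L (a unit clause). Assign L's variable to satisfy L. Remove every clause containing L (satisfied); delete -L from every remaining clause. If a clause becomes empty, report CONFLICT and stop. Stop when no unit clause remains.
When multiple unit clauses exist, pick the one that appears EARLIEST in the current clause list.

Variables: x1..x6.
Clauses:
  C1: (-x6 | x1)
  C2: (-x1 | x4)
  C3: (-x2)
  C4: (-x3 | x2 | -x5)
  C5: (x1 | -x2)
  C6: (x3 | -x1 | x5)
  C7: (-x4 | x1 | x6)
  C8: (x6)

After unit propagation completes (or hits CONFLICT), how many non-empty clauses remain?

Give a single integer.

unit clause [-2] forces x2=F; simplify:
  drop 2 from [-3, 2, -5] -> [-3, -5]
  satisfied 2 clause(s); 6 remain; assigned so far: [2]
unit clause [6] forces x6=T; simplify:
  drop -6 from [-6, 1] -> [1]
  satisfied 2 clause(s); 4 remain; assigned so far: [2, 6]
unit clause [1] forces x1=T; simplify:
  drop -1 from [-1, 4] -> [4]
  drop -1 from [3, -1, 5] -> [3, 5]
  satisfied 1 clause(s); 3 remain; assigned so far: [1, 2, 6]
unit clause [4] forces x4=T; simplify:
  satisfied 1 clause(s); 2 remain; assigned so far: [1, 2, 4, 6]

Answer: 2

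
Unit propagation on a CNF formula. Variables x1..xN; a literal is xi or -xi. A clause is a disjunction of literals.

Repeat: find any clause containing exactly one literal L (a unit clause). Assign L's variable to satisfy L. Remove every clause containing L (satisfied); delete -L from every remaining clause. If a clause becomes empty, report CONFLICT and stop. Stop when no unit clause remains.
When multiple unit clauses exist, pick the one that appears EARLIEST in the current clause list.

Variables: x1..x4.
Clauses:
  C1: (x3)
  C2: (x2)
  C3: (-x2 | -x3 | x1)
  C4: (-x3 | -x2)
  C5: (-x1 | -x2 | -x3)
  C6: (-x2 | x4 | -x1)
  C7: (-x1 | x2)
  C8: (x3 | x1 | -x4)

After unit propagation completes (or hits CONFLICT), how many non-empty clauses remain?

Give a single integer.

unit clause [3] forces x3=T; simplify:
  drop -3 from [-2, -3, 1] -> [-2, 1]
  drop -3 from [-3, -2] -> [-2]
  drop -3 from [-1, -2, -3] -> [-1, -2]
  satisfied 2 clause(s); 6 remain; assigned so far: [3]
unit clause [2] forces x2=T; simplify:
  drop -2 from [-2, 1] -> [1]
  drop -2 from [-2] -> [] (empty!)
  drop -2 from [-1, -2] -> [-1]
  drop -2 from [-2, 4, -1] -> [4, -1]
  satisfied 2 clause(s); 4 remain; assigned so far: [2, 3]
CONFLICT (empty clause)

Answer: 3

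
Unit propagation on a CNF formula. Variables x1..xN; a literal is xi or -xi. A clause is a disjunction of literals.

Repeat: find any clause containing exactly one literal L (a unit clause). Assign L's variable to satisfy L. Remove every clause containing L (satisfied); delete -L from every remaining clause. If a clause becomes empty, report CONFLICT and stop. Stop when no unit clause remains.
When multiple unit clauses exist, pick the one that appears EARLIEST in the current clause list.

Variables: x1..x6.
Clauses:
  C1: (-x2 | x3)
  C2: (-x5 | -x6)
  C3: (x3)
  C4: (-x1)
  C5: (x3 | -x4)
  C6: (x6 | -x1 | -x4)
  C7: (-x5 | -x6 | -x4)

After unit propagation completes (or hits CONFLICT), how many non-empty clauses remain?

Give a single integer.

Answer: 2

Derivation:
unit clause [3] forces x3=T; simplify:
  satisfied 3 clause(s); 4 remain; assigned so far: [3]
unit clause [-1] forces x1=F; simplify:
  satisfied 2 clause(s); 2 remain; assigned so far: [1, 3]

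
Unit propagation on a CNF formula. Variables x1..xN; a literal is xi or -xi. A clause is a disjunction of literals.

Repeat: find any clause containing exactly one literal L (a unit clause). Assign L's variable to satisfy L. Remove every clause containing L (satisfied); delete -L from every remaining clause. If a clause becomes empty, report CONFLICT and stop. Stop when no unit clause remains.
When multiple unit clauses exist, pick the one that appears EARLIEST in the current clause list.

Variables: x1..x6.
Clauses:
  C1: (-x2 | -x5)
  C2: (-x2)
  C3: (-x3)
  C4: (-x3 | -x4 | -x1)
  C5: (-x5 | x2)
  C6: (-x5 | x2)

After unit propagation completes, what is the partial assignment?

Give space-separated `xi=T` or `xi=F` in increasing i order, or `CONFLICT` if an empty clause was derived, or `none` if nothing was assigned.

Answer: x2=F x3=F x5=F

Derivation:
unit clause [-2] forces x2=F; simplify:
  drop 2 from [-5, 2] -> [-5]
  drop 2 from [-5, 2] -> [-5]
  satisfied 2 clause(s); 4 remain; assigned so far: [2]
unit clause [-3] forces x3=F; simplify:
  satisfied 2 clause(s); 2 remain; assigned so far: [2, 3]
unit clause [-5] forces x5=F; simplify:
  satisfied 2 clause(s); 0 remain; assigned so far: [2, 3, 5]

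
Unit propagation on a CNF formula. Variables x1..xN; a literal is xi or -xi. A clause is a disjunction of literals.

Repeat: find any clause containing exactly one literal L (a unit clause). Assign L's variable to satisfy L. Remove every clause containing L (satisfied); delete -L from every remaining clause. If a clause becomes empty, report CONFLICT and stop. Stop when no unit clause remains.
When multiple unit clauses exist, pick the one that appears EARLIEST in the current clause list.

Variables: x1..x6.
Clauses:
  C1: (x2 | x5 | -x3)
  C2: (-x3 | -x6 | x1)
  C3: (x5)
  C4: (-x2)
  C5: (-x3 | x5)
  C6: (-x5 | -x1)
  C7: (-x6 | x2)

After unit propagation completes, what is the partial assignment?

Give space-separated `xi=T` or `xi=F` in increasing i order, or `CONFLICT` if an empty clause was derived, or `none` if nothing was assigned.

Answer: x1=F x2=F x5=T x6=F

Derivation:
unit clause [5] forces x5=T; simplify:
  drop -5 from [-5, -1] -> [-1]
  satisfied 3 clause(s); 4 remain; assigned so far: [5]
unit clause [-2] forces x2=F; simplify:
  drop 2 from [-6, 2] -> [-6]
  satisfied 1 clause(s); 3 remain; assigned so far: [2, 5]
unit clause [-1] forces x1=F; simplify:
  drop 1 from [-3, -6, 1] -> [-3, -6]
  satisfied 1 clause(s); 2 remain; assigned so far: [1, 2, 5]
unit clause [-6] forces x6=F; simplify:
  satisfied 2 clause(s); 0 remain; assigned so far: [1, 2, 5, 6]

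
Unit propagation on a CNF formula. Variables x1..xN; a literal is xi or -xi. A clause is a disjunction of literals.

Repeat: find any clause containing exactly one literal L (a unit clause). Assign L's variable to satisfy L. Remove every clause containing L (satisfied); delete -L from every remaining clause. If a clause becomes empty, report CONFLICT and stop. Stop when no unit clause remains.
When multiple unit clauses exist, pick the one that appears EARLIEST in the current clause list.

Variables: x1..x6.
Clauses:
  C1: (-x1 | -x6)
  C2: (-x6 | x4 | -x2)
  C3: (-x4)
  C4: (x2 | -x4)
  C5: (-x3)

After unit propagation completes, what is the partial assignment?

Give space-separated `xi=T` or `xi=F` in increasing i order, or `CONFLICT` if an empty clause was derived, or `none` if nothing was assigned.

Answer: x3=F x4=F

Derivation:
unit clause [-4] forces x4=F; simplify:
  drop 4 from [-6, 4, -2] -> [-6, -2]
  satisfied 2 clause(s); 3 remain; assigned so far: [4]
unit clause [-3] forces x3=F; simplify:
  satisfied 1 clause(s); 2 remain; assigned so far: [3, 4]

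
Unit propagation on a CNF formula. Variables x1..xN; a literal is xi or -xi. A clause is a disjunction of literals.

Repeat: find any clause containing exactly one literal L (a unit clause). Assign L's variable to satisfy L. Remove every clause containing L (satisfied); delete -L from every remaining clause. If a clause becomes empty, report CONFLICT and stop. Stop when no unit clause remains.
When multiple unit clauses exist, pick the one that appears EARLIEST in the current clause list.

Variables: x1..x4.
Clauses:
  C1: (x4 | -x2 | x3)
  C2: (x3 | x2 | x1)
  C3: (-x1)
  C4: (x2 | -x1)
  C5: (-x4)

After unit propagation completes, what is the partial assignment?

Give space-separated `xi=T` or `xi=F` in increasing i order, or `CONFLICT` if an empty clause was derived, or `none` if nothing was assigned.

Answer: x1=F x4=F

Derivation:
unit clause [-1] forces x1=F; simplify:
  drop 1 from [3, 2, 1] -> [3, 2]
  satisfied 2 clause(s); 3 remain; assigned so far: [1]
unit clause [-4] forces x4=F; simplify:
  drop 4 from [4, -2, 3] -> [-2, 3]
  satisfied 1 clause(s); 2 remain; assigned so far: [1, 4]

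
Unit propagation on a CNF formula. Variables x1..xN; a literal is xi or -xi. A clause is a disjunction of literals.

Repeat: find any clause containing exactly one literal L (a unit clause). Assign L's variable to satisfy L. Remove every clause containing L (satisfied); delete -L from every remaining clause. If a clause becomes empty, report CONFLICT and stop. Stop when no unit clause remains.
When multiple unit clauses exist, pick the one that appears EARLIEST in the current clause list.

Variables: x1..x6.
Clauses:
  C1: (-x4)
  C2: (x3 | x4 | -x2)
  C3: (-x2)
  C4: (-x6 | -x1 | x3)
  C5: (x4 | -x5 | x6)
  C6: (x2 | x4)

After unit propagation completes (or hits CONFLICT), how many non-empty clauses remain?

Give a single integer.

Answer: 2

Derivation:
unit clause [-4] forces x4=F; simplify:
  drop 4 from [3, 4, -2] -> [3, -2]
  drop 4 from [4, -5, 6] -> [-5, 6]
  drop 4 from [2, 4] -> [2]
  satisfied 1 clause(s); 5 remain; assigned so far: [4]
unit clause [-2] forces x2=F; simplify:
  drop 2 from [2] -> [] (empty!)
  satisfied 2 clause(s); 3 remain; assigned so far: [2, 4]
CONFLICT (empty clause)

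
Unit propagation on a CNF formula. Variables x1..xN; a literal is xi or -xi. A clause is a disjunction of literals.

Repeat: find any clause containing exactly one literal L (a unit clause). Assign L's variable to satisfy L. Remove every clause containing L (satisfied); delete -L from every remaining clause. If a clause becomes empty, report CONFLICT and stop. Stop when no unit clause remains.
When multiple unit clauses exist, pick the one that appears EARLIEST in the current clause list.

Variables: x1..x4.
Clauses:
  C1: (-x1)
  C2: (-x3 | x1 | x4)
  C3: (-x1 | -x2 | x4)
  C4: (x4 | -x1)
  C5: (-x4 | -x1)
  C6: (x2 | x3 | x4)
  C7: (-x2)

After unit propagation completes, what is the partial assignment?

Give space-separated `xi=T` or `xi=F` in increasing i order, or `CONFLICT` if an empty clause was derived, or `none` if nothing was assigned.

Answer: x1=F x2=F

Derivation:
unit clause [-1] forces x1=F; simplify:
  drop 1 from [-3, 1, 4] -> [-3, 4]
  satisfied 4 clause(s); 3 remain; assigned so far: [1]
unit clause [-2] forces x2=F; simplify:
  drop 2 from [2, 3, 4] -> [3, 4]
  satisfied 1 clause(s); 2 remain; assigned so far: [1, 2]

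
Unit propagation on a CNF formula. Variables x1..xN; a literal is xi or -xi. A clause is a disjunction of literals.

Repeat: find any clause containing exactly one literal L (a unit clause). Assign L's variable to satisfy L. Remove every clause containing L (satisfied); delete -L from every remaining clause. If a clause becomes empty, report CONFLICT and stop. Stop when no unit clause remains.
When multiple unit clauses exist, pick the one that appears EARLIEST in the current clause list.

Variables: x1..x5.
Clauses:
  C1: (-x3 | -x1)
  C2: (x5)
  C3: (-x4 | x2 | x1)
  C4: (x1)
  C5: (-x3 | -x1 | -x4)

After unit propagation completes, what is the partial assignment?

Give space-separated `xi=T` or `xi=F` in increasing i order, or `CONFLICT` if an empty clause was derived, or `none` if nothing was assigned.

unit clause [5] forces x5=T; simplify:
  satisfied 1 clause(s); 4 remain; assigned so far: [5]
unit clause [1] forces x1=T; simplify:
  drop -1 from [-3, -1] -> [-3]
  drop -1 from [-3, -1, -4] -> [-3, -4]
  satisfied 2 clause(s); 2 remain; assigned so far: [1, 5]
unit clause [-3] forces x3=F; simplify:
  satisfied 2 clause(s); 0 remain; assigned so far: [1, 3, 5]

Answer: x1=T x3=F x5=T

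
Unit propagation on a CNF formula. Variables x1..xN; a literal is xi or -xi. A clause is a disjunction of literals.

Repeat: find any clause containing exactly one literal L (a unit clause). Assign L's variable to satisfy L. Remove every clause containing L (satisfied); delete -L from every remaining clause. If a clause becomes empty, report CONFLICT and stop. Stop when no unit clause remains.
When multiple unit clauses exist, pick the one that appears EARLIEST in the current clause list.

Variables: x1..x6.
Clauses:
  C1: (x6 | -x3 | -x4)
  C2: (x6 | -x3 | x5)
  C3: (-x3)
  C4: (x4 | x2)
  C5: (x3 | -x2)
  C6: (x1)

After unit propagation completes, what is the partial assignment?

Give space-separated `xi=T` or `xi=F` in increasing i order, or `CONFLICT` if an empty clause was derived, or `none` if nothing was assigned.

unit clause [-3] forces x3=F; simplify:
  drop 3 from [3, -2] -> [-2]
  satisfied 3 clause(s); 3 remain; assigned so far: [3]
unit clause [-2] forces x2=F; simplify:
  drop 2 from [4, 2] -> [4]
  satisfied 1 clause(s); 2 remain; assigned so far: [2, 3]
unit clause [4] forces x4=T; simplify:
  satisfied 1 clause(s); 1 remain; assigned so far: [2, 3, 4]
unit clause [1] forces x1=T; simplify:
  satisfied 1 clause(s); 0 remain; assigned so far: [1, 2, 3, 4]

Answer: x1=T x2=F x3=F x4=T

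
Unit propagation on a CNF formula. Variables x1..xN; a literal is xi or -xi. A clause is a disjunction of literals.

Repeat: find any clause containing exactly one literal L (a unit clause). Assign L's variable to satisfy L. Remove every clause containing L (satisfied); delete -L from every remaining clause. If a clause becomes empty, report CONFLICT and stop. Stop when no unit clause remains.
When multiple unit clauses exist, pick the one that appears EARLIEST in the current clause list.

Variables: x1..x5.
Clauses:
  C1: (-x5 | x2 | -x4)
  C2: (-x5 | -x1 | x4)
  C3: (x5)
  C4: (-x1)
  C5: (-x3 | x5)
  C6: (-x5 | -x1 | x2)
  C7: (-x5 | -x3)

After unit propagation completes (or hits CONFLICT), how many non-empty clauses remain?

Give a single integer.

Answer: 1

Derivation:
unit clause [5] forces x5=T; simplify:
  drop -5 from [-5, 2, -4] -> [2, -4]
  drop -5 from [-5, -1, 4] -> [-1, 4]
  drop -5 from [-5, -1, 2] -> [-1, 2]
  drop -5 from [-5, -3] -> [-3]
  satisfied 2 clause(s); 5 remain; assigned so far: [5]
unit clause [-1] forces x1=F; simplify:
  satisfied 3 clause(s); 2 remain; assigned so far: [1, 5]
unit clause [-3] forces x3=F; simplify:
  satisfied 1 clause(s); 1 remain; assigned so far: [1, 3, 5]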